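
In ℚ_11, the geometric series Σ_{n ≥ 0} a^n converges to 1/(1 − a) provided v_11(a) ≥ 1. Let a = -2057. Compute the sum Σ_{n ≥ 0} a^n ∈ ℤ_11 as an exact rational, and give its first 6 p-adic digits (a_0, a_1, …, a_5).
Σ a^n = 1/(1 − a) = 1/2058;  first 6 digits = (1, 0, 5, 9, 2, 4)

v_11(a) = 2 ≥ 1, so the series converges in ℤ_11 to 1/(1 − a) = 1/(1 − (-2057)) = 1/2058. Expand this rational in ℤ_11: compute digits iteratively via d_i = x_i mod 11, x_{i+1} = (x_i − d_i)/11. The first 6 digits are (1, 0, 5, 9, 2, 4).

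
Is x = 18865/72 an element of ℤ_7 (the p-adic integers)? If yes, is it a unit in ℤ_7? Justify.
x ∈ ℤ_7 but not a unit; v_7(x) = 3 > 0

ℤ_7 = {x ∈ ℚ_7 : v_7(x) ≥ 0} and ℤ_7^× = {x ∈ ℤ_7 : v_7(x) = 0}. Here v_7(18865/72) = v_7(num) − v_7(den) = 3; compare against these criteria.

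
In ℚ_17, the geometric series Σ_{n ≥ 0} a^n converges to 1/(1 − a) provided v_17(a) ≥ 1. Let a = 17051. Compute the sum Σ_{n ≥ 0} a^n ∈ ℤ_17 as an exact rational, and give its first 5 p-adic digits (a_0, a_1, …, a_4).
Σ a^n = 1/(1 − a) = -1/17050;  first 5 digits = (1, 0, 8, 3, 13)

v_17(a) = 2 ≥ 1, so the series converges in ℤ_17 to 1/(1 − a) = 1/(1 − 17051) = -1/17050. Expand this rational in ℤ_17: compute digits iteratively via d_i = x_i mod 17, x_{i+1} = (x_i − d_i)/17. The first 5 digits are (1, 0, 8, 3, 13).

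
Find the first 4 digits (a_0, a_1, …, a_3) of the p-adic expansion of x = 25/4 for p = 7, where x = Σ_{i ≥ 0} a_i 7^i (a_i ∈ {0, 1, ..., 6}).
(a_0, …, a_3) = (1, 6, 1, 5)

v_7(25/4) = 0 (numerator and denominator both coprime to 7), so x ∈ ℤ_7^×. Compute digits iteratively via a_i = x_i mod 7, x_{i+1} = (x_i − a_i)/7, with x_0 = x:
  x_0 = 25/4;  a_0 = 1;  x_1 = (x_0 − 1)/7 = 3/4
  x_1 = 3/4;  a_1 = 6;  x_2 = (x_1 − 6)/7 = -3/4
  x_2 = -3/4;  a_2 = 1;  x_3 = (x_2 − 1)/7 = -1/4
  x_3 = -1/4;  a_3 = 5;  x_4 = (x_3 − 5)/7 = -3/4
Digits: (1, 6, 1, 5).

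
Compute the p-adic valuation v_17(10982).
v_17(10982) = 2

v_17(n) is the largest exponent k such that 17^k divides n. Factor out: 10982 = 17^2 · 38. (Sign doesn't affect v_p.) So v_17(10982) = 2.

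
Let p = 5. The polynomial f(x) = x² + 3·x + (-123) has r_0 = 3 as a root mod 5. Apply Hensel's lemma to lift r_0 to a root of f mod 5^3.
r_2 = 123 (mod 125)

Hensel: r_{i+1} = r_i − f(r_i)·(f′(r_i))^{-1} mod 5^{i+2}, f′(x) = 2x + 3. Iterate:
  r_0 = 3 (mod 5)
  r_1 = 23 (mod 25)
  r_2 = 123 (mod 125)
Final: r = 123 satisfies f(r) ≡ 0 mod 5^3.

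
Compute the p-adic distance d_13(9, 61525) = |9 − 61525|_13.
d_13(9, 61525) = 1/2197

Step 1 — x − y = 9 − 61525 = -61516. Step 2 — v_13(-61516) = 3 (factor: -61516 = −(13^3 · 28); the sign does not affect v_p). Step 3 — |x − y|_13 = 13^{-3} = 1/2197.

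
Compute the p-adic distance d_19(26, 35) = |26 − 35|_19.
d_19(26, 35) = 1

Step 1 — x − y = 26 − 35 = -9. Step 2 — v_19(-9) = 0 (factor: -9 = −(19^0 · 9); the sign does not affect v_p). Step 3 — |x − y|_19 = 19^{0} = 1.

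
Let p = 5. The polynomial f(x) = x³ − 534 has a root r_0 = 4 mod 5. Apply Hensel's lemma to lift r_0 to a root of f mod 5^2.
r_1 = 19 (mod 25)

Hensel: r_{i+1} = r_i − f(r_i)/f′(r_i) mod 5^{i+2}, where f′(x) = 3x². Iterate:
  r_0 = 4 (mod 5)
  r_1 = 19 (mod 25)
Final: r = 19 with f(r) ≡ 0 mod 5^2.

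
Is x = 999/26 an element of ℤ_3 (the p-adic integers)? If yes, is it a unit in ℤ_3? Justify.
x ∈ ℤ_3 but not a unit; v_3(x) = 3 > 0

ℤ_3 = {x ∈ ℚ_3 : v_3(x) ≥ 0} and ℤ_3^× = {x ∈ ℤ_3 : v_3(x) = 0}. Here v_3(999/26) = v_3(num) − v_3(den) = 3; compare against these criteria.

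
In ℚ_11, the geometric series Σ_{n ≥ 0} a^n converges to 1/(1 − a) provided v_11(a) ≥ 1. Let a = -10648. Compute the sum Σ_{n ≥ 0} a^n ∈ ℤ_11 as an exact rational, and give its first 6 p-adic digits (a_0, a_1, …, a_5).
Σ a^n = 1/(1 − a) = 1/10649;  first 6 digits = (1, 0, 0, 3, 10, 10)

v_11(a) = 3 ≥ 1, so the series converges in ℤ_11 to 1/(1 − a) = 1/(1 − (-10648)) = 1/10649. Expand this rational in ℤ_11: compute digits iteratively via d_i = x_i mod 11, x_{i+1} = (x_i − d_i)/11. The first 6 digits are (1, 0, 0, 3, 10, 10).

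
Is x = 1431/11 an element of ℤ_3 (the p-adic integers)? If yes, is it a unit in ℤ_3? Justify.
x ∈ ℤ_3 but not a unit; v_3(x) = 3 > 0

ℤ_3 = {x ∈ ℚ_3 : v_3(x) ≥ 0} and ℤ_3^× = {x ∈ ℤ_3 : v_3(x) = 0}. Here v_3(1431/11) = v_3(num) − v_3(den) = 3; compare against these criteria.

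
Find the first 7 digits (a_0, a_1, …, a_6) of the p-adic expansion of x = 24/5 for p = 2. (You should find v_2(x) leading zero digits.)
(a_0, …, a_6) = (0, 0, 0, 1, 1, 1, 0)

v_2(24/5) = 3, so a_0 = ... = a_2 = 0. Factor out: x = 2^3 · u with u = 3/5 a unit in ℤ_2. Expand u iteratively via a_{v+i} = u_i mod 2, u_{i+1} = (u_i − a_{v+i})/2:
  u_0 = 3/5;  a_3 = 1;  u_1 = (u_0 − 1)/2 = -1/5
  u_1 = -1/5;  a_4 = 1;  u_2 = (u_1 − 1)/2 = -3/5
  u_2 = -3/5;  a_5 = 1;  u_3 = (u_2 − 1)/2 = -4/5
  u_3 = -4/5;  a_6 = 0;  u_4 = (u_3 − 0)/2 = -2/5
Digits: (0, 0, 0, 1, 1, 1, 0).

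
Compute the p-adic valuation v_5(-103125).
v_5(-103125) = 5

v_5(n) is the largest exponent k such that 5^k divides n. Factor out: -103125 = -5^5 · 33. (Sign doesn't affect v_p.) So v_5(-103125) = 5.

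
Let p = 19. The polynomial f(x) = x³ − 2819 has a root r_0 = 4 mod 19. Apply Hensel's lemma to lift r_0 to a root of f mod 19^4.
r_3 = 122839 (mod 130321)

Hensel: r_{i+1} = r_i − f(r_i)/f′(r_i) mod 19^{i+2}, where f′(x) = 3x². Iterate:
  r_0 = 4 (mod 19)
  r_1 = 99 (mod 361)
  r_2 = 6236 (mod 6859)
  r_3 = 122839 (mod 130321)
Final: r = 122839 with f(r) ≡ 0 mod 19^4.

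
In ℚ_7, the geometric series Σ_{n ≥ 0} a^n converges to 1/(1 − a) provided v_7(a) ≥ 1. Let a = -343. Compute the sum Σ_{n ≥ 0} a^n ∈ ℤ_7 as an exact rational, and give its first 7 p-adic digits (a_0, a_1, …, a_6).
Σ a^n = 1/(1 − a) = 1/344;  first 7 digits = (1, 0, 0, 6, 6, 6, 0)

v_7(a) = 3 ≥ 1, so the series converges in ℤ_7 to 1/(1 − a) = 1/(1 − (-343)) = 1/344. Expand this rational in ℤ_7: compute digits iteratively via d_i = x_i mod 7, x_{i+1} = (x_i − d_i)/7. The first 7 digits are (1, 0, 0, 6, 6, 6, 0).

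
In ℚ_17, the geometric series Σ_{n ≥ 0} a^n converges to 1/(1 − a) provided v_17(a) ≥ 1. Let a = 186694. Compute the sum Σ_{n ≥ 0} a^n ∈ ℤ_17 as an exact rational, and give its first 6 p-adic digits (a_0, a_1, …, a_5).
Σ a^n = 1/(1 − a) = -1/186693;  first 6 digits = (1, 0, 0, 4, 2, 0)

v_17(a) = 3 ≥ 1, so the series converges in ℤ_17 to 1/(1 − a) = 1/(1 − 186694) = -1/186693. Expand this rational in ℤ_17: compute digits iteratively via d_i = x_i mod 17, x_{i+1} = (x_i − d_i)/17. The first 6 digits are (1, 0, 0, 4, 2, 0).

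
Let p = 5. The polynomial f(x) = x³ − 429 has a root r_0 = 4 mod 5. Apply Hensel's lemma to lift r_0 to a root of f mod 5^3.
r_2 = 34 (mod 125)

Hensel: r_{i+1} = r_i − f(r_i)/f′(r_i) mod 5^{i+2}, where f′(x) = 3x². Iterate:
  r_0 = 4 (mod 5)
  r_1 = 9 (mod 25)
  r_2 = 34 (mod 125)
Final: r = 34 with f(r) ≡ 0 mod 5^3.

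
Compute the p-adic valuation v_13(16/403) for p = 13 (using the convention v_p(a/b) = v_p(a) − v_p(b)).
v_13(16/403) = -1

Factor powers of 13 from the numerator and denominator of the reduced fraction: 16 = 13^0 · 16 and 403 = 13^1 · 31. Apply v_p(a/b) = v_p(a) − v_p(b): v_13(16/403) = 0 − 1 = -1.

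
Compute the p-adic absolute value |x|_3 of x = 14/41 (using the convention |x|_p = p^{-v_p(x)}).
|14/41|_3 = 1

Step 1 — compute v_3(x) by factoring powers of 3 out of the numerator and denominator: v_3(14/41) = 0. Step 2 — apply |x|_p = p^{-v_p(x)} = 3^{0} = 1.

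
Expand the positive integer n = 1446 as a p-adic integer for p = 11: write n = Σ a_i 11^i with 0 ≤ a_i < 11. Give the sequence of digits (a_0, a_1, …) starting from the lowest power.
(a_0, a_1, …) = (5, 10, 0, 1)

Repeated division by 11 gives the digits low-to-high: 1446 = 5 + 10·11^1 + 1·11^3. Digit sequence: (5, 10, 0, 1).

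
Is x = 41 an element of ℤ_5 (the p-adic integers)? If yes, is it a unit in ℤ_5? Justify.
x ∈ ℤ_5^× (unit); v_5(x) = 0

ℤ_5 = {x ∈ ℚ_5 : v_5(x) ≥ 0} and ℤ_5^× = {x ∈ ℤ_5 : v_5(x) = 0}. Here v_5(41) = v_5(num) − v_5(den) = 0; compare against these criteria.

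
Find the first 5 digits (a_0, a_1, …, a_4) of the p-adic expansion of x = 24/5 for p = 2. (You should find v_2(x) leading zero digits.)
(a_0, …, a_4) = (0, 0, 0, 1, 1)

v_2(24/5) = 3, so a_0 = ... = a_2 = 0. Factor out: x = 2^3 · u with u = 3/5 a unit in ℤ_2. Expand u iteratively via a_{v+i} = u_i mod 2, u_{i+1} = (u_i − a_{v+i})/2:
  u_0 = 3/5;  a_3 = 1;  u_1 = (u_0 − 1)/2 = -1/5
  u_1 = -1/5;  a_4 = 1;  u_2 = (u_1 − 1)/2 = -3/5
Digits: (0, 0, 0, 1, 1).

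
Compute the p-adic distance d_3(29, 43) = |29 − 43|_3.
d_3(29, 43) = 1

Step 1 — x − y = 29 − 43 = -14. Step 2 — v_3(-14) = 0 (factor: -14 = −(3^0 · 14); the sign does not affect v_p). Step 3 — |x − y|_3 = 3^{0} = 1.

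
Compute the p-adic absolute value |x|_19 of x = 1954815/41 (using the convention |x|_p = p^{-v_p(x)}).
|1954815/41|_19 = 1/130321

Step 1 — compute v_19(x) by factoring powers of 19 out of the numerator and denominator: v_19(1954815/41) = 4. Step 2 — apply |x|_p = p^{-v_p(x)} = 19^{-4} = 1/130321.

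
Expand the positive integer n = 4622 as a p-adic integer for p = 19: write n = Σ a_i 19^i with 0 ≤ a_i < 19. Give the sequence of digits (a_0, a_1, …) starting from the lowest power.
(a_0, a_1, …) = (5, 15, 12)

Repeated division by 19 gives the digits low-to-high: 4622 = 5 + 15·19^1 + 12·19^2. Digit sequence: (5, 15, 12).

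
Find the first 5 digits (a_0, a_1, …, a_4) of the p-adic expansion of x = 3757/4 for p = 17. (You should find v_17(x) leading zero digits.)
(a_0, …, a_4) = (0, 0, 16, 12, 12)

v_17(3757/4) = 2, so a_0 = ... = a_1 = 0. Factor out: x = 17^2 · u with u = 13/4 a unit in ℤ_17. Expand u iteratively via a_{v+i} = u_i mod 17, u_{i+1} = (u_i − a_{v+i})/17:
  u_0 = 13/4;  a_2 = 16;  u_1 = (u_0 − 16)/17 = -3/4
  u_1 = -3/4;  a_3 = 12;  u_2 = (u_1 − 12)/17 = -3/4
  u_2 = -3/4;  a_4 = 12;  u_3 = (u_2 − 12)/17 = -3/4
Digits: (0, 0, 16, 12, 12).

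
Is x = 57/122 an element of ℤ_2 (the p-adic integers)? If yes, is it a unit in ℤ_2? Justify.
x ∉ ℤ_2 (v_2(x) = -1 < 0)

ℤ_2 = {x ∈ ℚ_2 : v_2(x) ≥ 0} and ℤ_2^× = {x ∈ ℤ_2 : v_2(x) = 0}. Here v_2(57/122) = v_2(num) − v_2(den) = -1; compare against these criteria.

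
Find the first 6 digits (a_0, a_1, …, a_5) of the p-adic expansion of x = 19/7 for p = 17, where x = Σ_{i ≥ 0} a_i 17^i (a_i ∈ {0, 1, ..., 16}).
(a_0, …, a_5) = (10, 2, 12, 9, 14, 4)

v_17(19/7) = 0 (numerator and denominator both coprime to 17), so x ∈ ℤ_17^×. Compute digits iteratively via a_i = x_i mod 17, x_{i+1} = (x_i − a_i)/17, with x_0 = x:
  x_0 = 19/7;  a_0 = 10;  x_1 = (x_0 − 10)/17 = -3/7
  x_1 = -3/7;  a_1 = 2;  x_2 = (x_1 − 2)/17 = -1/7
  x_2 = -1/7;  a_2 = 12;  x_3 = (x_2 − 12)/17 = -5/7
  x_3 = -5/7;  a_3 = 9;  x_4 = (x_3 − 9)/17 = -4/7
  x_4 = -4/7;  a_4 = 14;  x_5 = (x_4 − 14)/17 = -6/7
  x_5 = -6/7;  a_5 = 4;  x_6 = (x_5 − 4)/17 = -2/7
Digits: (10, 2, 12, 9, 14, 4).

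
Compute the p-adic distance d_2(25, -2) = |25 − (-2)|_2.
d_2(25, -2) = 1

Step 1 — x − y = 25 − (-2) = 27. Step 2 — v_2(27) = 0 (factor: 27 = (2^0 · 27); the sign does not affect v_p). Step 3 — |x − y|_2 = 2^{0} = 1.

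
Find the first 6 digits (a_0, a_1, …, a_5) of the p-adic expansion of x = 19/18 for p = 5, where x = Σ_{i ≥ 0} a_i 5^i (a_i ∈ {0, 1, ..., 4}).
(a_0, …, a_5) = (3, 1, 0, 3, 3, 4)

v_5(19/18) = 0 (numerator and denominator both coprime to 5), so x ∈ ℤ_5^×. Compute digits iteratively via a_i = x_i mod 5, x_{i+1} = (x_i − a_i)/5, with x_0 = x:
  x_0 = 19/18;  a_0 = 3;  x_1 = (x_0 − 3)/5 = -7/18
  x_1 = -7/18;  a_1 = 1;  x_2 = (x_1 − 1)/5 = -5/18
  x_2 = -5/18;  a_2 = 0;  x_3 = (x_2 − 0)/5 = -1/18
  x_3 = -1/18;  a_3 = 3;  x_4 = (x_3 − 3)/5 = -11/18
  x_4 = -11/18;  a_4 = 3;  x_5 = (x_4 − 3)/5 = -13/18
  x_5 = -13/18;  a_5 = 4;  x_6 = (x_5 − 4)/5 = -17/18
Digits: (3, 1, 0, 3, 3, 4).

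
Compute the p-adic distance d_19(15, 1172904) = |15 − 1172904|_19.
d_19(15, 1172904) = 1/130321

Step 1 — x − y = 15 − 1172904 = -1172889. Step 2 — v_19(-1172889) = 4 (factor: -1172889 = −(19^4 · 9); the sign does not affect v_p). Step 3 — |x − y|_19 = 19^{-4} = 1/130321.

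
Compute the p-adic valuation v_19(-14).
v_19(-14) = 0

v_19(n) is the largest exponent k such that 19^k divides n. Factor out: -14 = -19^0 · 14. (Sign doesn't affect v_p.) So v_19(-14) = 0.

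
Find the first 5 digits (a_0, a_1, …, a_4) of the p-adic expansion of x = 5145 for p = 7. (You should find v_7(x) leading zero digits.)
(a_0, …, a_4) = (0, 0, 0, 1, 2)

v_7(5145) = 3, so a_0 = ... = a_2 = 0. Factor out: x = 7^3 · u with u = 15 a unit in ℤ_7. Expand u iteratively via a_{v+i} = u_i mod 7, u_{i+1} = (u_i − a_{v+i})/7:
  u_0 = 15;  a_3 = 1;  u_1 = (u_0 − 1)/7 = 2
  u_1 = 2;  a_4 = 2;  u_2 = (u_1 − 2)/7 = 0
Digits: (0, 0, 0, 1, 2).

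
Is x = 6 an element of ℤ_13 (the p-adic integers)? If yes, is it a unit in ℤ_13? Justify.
x ∈ ℤ_13^× (unit); v_13(x) = 0

ℤ_13 = {x ∈ ℚ_13 : v_13(x) ≥ 0} and ℤ_13^× = {x ∈ ℤ_13 : v_13(x) = 0}. Here v_13(6) = v_13(num) − v_13(den) = 0; compare against these criteria.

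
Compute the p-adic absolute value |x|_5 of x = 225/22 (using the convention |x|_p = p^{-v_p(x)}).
|225/22|_5 = 1/25

Step 1 — compute v_5(x) by factoring powers of 5 out of the numerator and denominator: v_5(225/22) = 2. Step 2 — apply |x|_p = p^{-v_p(x)} = 5^{-2} = 1/25.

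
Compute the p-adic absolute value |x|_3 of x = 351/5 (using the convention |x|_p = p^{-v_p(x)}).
|351/5|_3 = 1/27

Step 1 — compute v_3(x) by factoring powers of 3 out of the numerator and denominator: v_3(351/5) = 3. Step 2 — apply |x|_p = p^{-v_p(x)} = 3^{-3} = 1/27.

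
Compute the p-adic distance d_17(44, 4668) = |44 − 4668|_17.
d_17(44, 4668) = 1/289

Step 1 — x − y = 44 − 4668 = -4624. Step 2 — v_17(-4624) = 2 (factor: -4624 = −(17^2 · 16); the sign does not affect v_p). Step 3 — |x − y|_17 = 17^{-2} = 1/289.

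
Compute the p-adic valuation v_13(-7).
v_13(-7) = 0

v_13(n) is the largest exponent k such that 13^k divides n. Factor out: -7 = -13^0 · 7. (Sign doesn't affect v_p.) So v_13(-7) = 0.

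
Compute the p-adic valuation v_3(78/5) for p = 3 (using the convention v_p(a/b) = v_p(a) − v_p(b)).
v_3(78/5) = 1

Factor powers of 3 from the numerator and denominator of the reduced fraction: 78 = 3^1 · 26 and 5 = 3^0 · 5. Apply v_p(a/b) = v_p(a) − v_p(b): v_3(78/5) = 1 − 0 = 1.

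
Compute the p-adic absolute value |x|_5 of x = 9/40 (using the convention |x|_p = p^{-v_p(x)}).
|9/40|_5 = 5

Step 1 — compute v_5(x) by factoring powers of 5 out of the numerator and denominator: v_5(9/40) = -1. Step 2 — apply |x|_p = p^{-v_p(x)} = 5^{1} = 5.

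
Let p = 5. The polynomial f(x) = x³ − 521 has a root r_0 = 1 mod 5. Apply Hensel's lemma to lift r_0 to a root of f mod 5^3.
r_2 = 116 (mod 125)

Hensel: r_{i+1} = r_i − f(r_i)/f′(r_i) mod 5^{i+2}, where f′(x) = 3x². Iterate:
  r_0 = 1 (mod 5)
  r_1 = 16 (mod 25)
  r_2 = 116 (mod 125)
Final: r = 116 with f(r) ≡ 0 mod 5^3.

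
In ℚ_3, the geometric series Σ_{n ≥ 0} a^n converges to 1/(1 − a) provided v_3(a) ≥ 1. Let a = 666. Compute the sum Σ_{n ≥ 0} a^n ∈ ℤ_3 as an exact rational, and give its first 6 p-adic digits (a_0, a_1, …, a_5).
Σ a^n = 1/(1 − a) = -1/665;  first 6 digits = (1, 0, 2, 0, 0, 1)

v_3(a) = 2 ≥ 1, so the series converges in ℤ_3 to 1/(1 − a) = 1/(1 − 666) = -1/665. Expand this rational in ℤ_3: compute digits iteratively via d_i = x_i mod 3, x_{i+1} = (x_i − d_i)/3. The first 6 digits are (1, 0, 2, 0, 0, 1).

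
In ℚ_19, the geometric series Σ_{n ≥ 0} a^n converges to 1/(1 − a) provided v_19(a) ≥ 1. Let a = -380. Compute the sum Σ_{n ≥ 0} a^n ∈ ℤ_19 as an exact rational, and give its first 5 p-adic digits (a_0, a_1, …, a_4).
Σ a^n = 1/(1 − a) = 1/381;  first 5 digits = (1, 18, 18, 0, 18)

v_19(a) = 1 ≥ 1, so the series converges in ℤ_19 to 1/(1 − a) = 1/(1 − (-380)) = 1/381. Expand this rational in ℤ_19: compute digits iteratively via d_i = x_i mod 19, x_{i+1} = (x_i − d_i)/19. The first 5 digits are (1, 18, 18, 0, 18).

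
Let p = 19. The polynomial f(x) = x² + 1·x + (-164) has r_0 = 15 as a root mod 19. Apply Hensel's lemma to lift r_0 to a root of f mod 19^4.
r_3 = 18179 (mod 130321)

Hensel: r_{i+1} = r_i − f(r_i)·(f′(r_i))^{-1} mod 19^{i+2}, f′(x) = 2x + 1. Iterate:
  r_0 = 15 (mod 19)
  r_1 = 129 (mod 361)
  r_2 = 4461 (mod 6859)
  r_3 = 18179 (mod 130321)
Final: r = 18179 satisfies f(r) ≡ 0 mod 19^4.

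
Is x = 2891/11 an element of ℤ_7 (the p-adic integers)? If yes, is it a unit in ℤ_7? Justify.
x ∈ ℤ_7 but not a unit; v_7(x) = 2 > 0

ℤ_7 = {x ∈ ℚ_7 : v_7(x) ≥ 0} and ℤ_7^× = {x ∈ ℤ_7 : v_7(x) = 0}. Here v_7(2891/11) = v_7(num) − v_7(den) = 2; compare against these criteria.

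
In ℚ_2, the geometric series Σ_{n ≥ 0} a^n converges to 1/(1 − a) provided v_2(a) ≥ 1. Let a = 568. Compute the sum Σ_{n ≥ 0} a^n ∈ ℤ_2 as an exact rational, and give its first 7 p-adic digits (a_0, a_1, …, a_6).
Σ a^n = 1/(1 − a) = -1/567;  first 7 digits = (1, 0, 0, 1, 1, 1, 1)

v_2(a) = 3 ≥ 1, so the series converges in ℤ_2 to 1/(1 − a) = 1/(1 − 568) = -1/567. Expand this rational in ℤ_2: compute digits iteratively via d_i = x_i mod 2, x_{i+1} = (x_i − d_i)/2. The first 7 digits are (1, 0, 0, 1, 1, 1, 1).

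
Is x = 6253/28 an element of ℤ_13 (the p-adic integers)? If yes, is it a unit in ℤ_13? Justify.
x ∈ ℤ_13 but not a unit; v_13(x) = 2 > 0

ℤ_13 = {x ∈ ℚ_13 : v_13(x) ≥ 0} and ℤ_13^× = {x ∈ ℤ_13 : v_13(x) = 0}. Here v_13(6253/28) = v_13(num) − v_13(den) = 2; compare against these criteria.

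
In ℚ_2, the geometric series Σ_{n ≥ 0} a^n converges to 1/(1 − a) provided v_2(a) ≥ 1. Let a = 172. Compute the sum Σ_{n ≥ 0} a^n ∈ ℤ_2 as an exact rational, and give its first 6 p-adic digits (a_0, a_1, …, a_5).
Σ a^n = 1/(1 − a) = -1/171;  first 6 digits = (1, 0, 1, 1, 1, 1)

v_2(a) = 2 ≥ 1, so the series converges in ℤ_2 to 1/(1 − a) = 1/(1 − 172) = -1/171. Expand this rational in ℤ_2: compute digits iteratively via d_i = x_i mod 2, x_{i+1} = (x_i − d_i)/2. The first 6 digits are (1, 0, 1, 1, 1, 1).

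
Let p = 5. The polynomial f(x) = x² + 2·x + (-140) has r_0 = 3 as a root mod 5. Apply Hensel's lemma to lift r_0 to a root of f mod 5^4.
r_3 = 253 (mod 625)

Hensel: r_{i+1} = r_i − f(r_i)·(f′(r_i))^{-1} mod 5^{i+2}, f′(x) = 2x + 2. Iterate:
  r_0 = 3 (mod 5)
  r_1 = 3 (mod 25)
  r_2 = 3 (mod 125)
  r_3 = 253 (mod 625)
Final: r = 253 satisfies f(r) ≡ 0 mod 5^4.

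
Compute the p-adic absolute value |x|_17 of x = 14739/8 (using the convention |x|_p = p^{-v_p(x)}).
|14739/8|_17 = 1/4913

Step 1 — compute v_17(x) by factoring powers of 17 out of the numerator and denominator: v_17(14739/8) = 3. Step 2 — apply |x|_p = p^{-v_p(x)} = 17^{-3} = 1/4913.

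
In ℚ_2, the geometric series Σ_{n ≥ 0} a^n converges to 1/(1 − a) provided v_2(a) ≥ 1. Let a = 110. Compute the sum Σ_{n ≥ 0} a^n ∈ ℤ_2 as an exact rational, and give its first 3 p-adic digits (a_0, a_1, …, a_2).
Σ a^n = 1/(1 − a) = -1/109;  first 3 digits = (1, 1, 0)

v_2(a) = 1 ≥ 1, so the series converges in ℤ_2 to 1/(1 − a) = 1/(1 − 110) = -1/109. Expand this rational in ℤ_2: compute digits iteratively via d_i = x_i mod 2, x_{i+1} = (x_i − d_i)/2. The first 3 digits are (1, 1, 0).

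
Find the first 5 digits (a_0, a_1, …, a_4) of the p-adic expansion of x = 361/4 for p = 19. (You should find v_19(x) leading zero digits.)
(a_0, …, a_4) = (0, 0, 5, 14, 4)

v_19(361/4) = 2, so a_0 = ... = a_1 = 0. Factor out: x = 19^2 · u with u = 1/4 a unit in ℤ_19. Expand u iteratively via a_{v+i} = u_i mod 19, u_{i+1} = (u_i − a_{v+i})/19:
  u_0 = 1/4;  a_2 = 5;  u_1 = (u_0 − 5)/19 = -1/4
  u_1 = -1/4;  a_3 = 14;  u_2 = (u_1 − 14)/19 = -3/4
  u_2 = -3/4;  a_4 = 4;  u_3 = (u_2 − 4)/19 = -1/4
Digits: (0, 0, 5, 14, 4).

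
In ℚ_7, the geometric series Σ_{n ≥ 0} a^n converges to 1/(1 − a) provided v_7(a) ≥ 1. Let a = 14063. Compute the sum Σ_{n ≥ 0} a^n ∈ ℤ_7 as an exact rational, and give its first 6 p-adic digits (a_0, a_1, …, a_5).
Σ a^n = 1/(1 − a) = -1/14062;  first 6 digits = (1, 0, 0, 6, 5, 0)

v_7(a) = 3 ≥ 1, so the series converges in ℤ_7 to 1/(1 − a) = 1/(1 − 14063) = -1/14062. Expand this rational in ℤ_7: compute digits iteratively via d_i = x_i mod 7, x_{i+1} = (x_i − d_i)/7. The first 6 digits are (1, 0, 0, 6, 5, 0).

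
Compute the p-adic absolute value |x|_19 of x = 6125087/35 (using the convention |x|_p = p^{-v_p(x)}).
|6125087/35|_19 = 1/130321

Step 1 — compute v_19(x) by factoring powers of 19 out of the numerator and denominator: v_19(6125087/35) = 4. Step 2 — apply |x|_p = p^{-v_p(x)} = 19^{-4} = 1/130321.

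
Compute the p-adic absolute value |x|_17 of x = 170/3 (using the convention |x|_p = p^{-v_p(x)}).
|170/3|_17 = 1/17

Step 1 — compute v_17(x) by factoring powers of 17 out of the numerator and denominator: v_17(170/3) = 1. Step 2 — apply |x|_p = p^{-v_p(x)} = 17^{-1} = 1/17.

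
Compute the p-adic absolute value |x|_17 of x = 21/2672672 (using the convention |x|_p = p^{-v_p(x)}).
|21/2672672|_17 = 83521

Step 1 — compute v_17(x) by factoring powers of 17 out of the numerator and denominator: v_17(21/2672672) = -4. Step 2 — apply |x|_p = p^{-v_p(x)} = 17^{4} = 83521.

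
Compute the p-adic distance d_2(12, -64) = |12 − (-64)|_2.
d_2(12, -64) = 1/4

Step 1 — x − y = 12 − (-64) = 76. Step 2 — v_2(76) = 2 (factor: 76 = (2^2 · 19); the sign does not affect v_p). Step 3 — |x − y|_2 = 2^{-2} = 1/4.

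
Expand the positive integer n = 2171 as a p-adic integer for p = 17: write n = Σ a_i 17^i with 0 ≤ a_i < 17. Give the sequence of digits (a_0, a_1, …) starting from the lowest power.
(a_0, a_1, …) = (12, 8, 7)

Repeated division by 17 gives the digits low-to-high: 2171 = 12 + 8·17^1 + 7·17^2. Digit sequence: (12, 8, 7).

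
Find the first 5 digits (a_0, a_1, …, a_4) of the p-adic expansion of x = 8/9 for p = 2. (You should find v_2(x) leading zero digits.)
(a_0, …, a_4) = (0, 0, 0, 1, 0)

v_2(8/9) = 3, so a_0 = ... = a_2 = 0. Factor out: x = 2^3 · u with u = 1/9 a unit in ℤ_2. Expand u iteratively via a_{v+i} = u_i mod 2, u_{i+1} = (u_i − a_{v+i})/2:
  u_0 = 1/9;  a_3 = 1;  u_1 = (u_0 − 1)/2 = -4/9
  u_1 = -4/9;  a_4 = 0;  u_2 = (u_1 − 0)/2 = -2/9
Digits: (0, 0, 0, 1, 0).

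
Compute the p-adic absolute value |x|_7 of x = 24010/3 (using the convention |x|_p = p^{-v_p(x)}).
|24010/3|_7 = 1/2401

Step 1 — compute v_7(x) by factoring powers of 7 out of the numerator and denominator: v_7(24010/3) = 4. Step 2 — apply |x|_p = p^{-v_p(x)} = 7^{-4} = 1/2401.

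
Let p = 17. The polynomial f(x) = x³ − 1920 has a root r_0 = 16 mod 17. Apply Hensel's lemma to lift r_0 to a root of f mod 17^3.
r_2 = 3433 (mod 4913)

Hensel: r_{i+1} = r_i − f(r_i)/f′(r_i) mod 17^{i+2}, where f′(x) = 3x². Iterate:
  r_0 = 16 (mod 17)
  r_1 = 254 (mod 289)
  r_2 = 3433 (mod 4913)
Final: r = 3433 with f(r) ≡ 0 mod 17^3.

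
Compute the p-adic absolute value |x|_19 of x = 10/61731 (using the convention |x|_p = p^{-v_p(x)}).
|10/61731|_19 = 6859

Step 1 — compute v_19(x) by factoring powers of 19 out of the numerator and denominator: v_19(10/61731) = -3. Step 2 — apply |x|_p = p^{-v_p(x)} = 19^{3} = 6859.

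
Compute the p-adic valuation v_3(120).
v_3(120) = 1

v_3(n) is the largest exponent k such that 3^k divides n. Factor out: 120 = 3^1 · 40. (Sign doesn't affect v_p.) So v_3(120) = 1.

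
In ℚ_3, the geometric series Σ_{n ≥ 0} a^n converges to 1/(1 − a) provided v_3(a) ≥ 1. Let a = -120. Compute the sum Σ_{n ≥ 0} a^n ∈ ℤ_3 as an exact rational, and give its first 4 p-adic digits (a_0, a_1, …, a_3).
Σ a^n = 1/(1 − a) = 1/121;  first 4 digits = (1, 2, 2, 2)

v_3(a) = 1 ≥ 1, so the series converges in ℤ_3 to 1/(1 − a) = 1/(1 − (-120)) = 1/121. Expand this rational in ℤ_3: compute digits iteratively via d_i = x_i mod 3, x_{i+1} = (x_i − d_i)/3. The first 4 digits are (1, 2, 2, 2).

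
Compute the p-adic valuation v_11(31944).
v_11(31944) = 3

v_11(n) is the largest exponent k such that 11^k divides n. Factor out: 31944 = 11^3 · 24. (Sign doesn't affect v_p.) So v_11(31944) = 3.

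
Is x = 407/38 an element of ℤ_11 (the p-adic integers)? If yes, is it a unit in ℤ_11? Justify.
x ∈ ℤ_11 but not a unit; v_11(x) = 1 > 0

ℤ_11 = {x ∈ ℚ_11 : v_11(x) ≥ 0} and ℤ_11^× = {x ∈ ℤ_11 : v_11(x) = 0}. Here v_11(407/38) = v_11(num) − v_11(den) = 1; compare against these criteria.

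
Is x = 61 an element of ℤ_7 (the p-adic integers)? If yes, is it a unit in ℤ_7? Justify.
x ∈ ℤ_7^× (unit); v_7(x) = 0

ℤ_7 = {x ∈ ℚ_7 : v_7(x) ≥ 0} and ℤ_7^× = {x ∈ ℤ_7 : v_7(x) = 0}. Here v_7(61) = v_7(num) − v_7(den) = 0; compare against these criteria.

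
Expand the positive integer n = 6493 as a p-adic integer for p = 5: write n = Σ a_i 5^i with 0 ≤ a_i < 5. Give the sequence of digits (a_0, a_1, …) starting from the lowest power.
(a_0, a_1, …) = (3, 3, 4, 1, 0, 2)

Repeated division by 5 gives the digits low-to-high: 6493 = 3 + 3·5^1 + 4·5^2 + 1·5^3 + 2·5^5. Digit sequence: (3, 3, 4, 1, 0, 2).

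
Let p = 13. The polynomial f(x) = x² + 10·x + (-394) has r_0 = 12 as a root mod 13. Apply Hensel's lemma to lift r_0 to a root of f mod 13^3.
r_2 = 1676 (mod 2197)

Hensel: r_{i+1} = r_i − f(r_i)·(f′(r_i))^{-1} mod 13^{i+2}, f′(x) = 2x + 10. Iterate:
  r_0 = 12 (mod 13)
  r_1 = 155 (mod 169)
  r_2 = 1676 (mod 2197)
Final: r = 1676 satisfies f(r) ≡ 0 mod 13^3.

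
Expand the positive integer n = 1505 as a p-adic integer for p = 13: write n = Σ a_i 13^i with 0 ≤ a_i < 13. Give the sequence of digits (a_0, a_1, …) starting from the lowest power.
(a_0, a_1, …) = (10, 11, 8)

Repeated division by 13 gives the digits low-to-high: 1505 = 10 + 11·13^1 + 8·13^2. Digit sequence: (10, 11, 8).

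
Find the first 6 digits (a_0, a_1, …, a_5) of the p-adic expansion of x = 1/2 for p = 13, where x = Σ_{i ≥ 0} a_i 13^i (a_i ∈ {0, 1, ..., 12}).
(a_0, …, a_5) = (7, 6, 6, 6, 6, 6)

v_13(1/2) = 0 (numerator and denominator both coprime to 13), so x ∈ ℤ_13^×. Compute digits iteratively via a_i = x_i mod 13, x_{i+1} = (x_i − a_i)/13, with x_0 = x:
  x_0 = 1/2;  a_0 = 7;  x_1 = (x_0 − 7)/13 = -1/2
  x_1 = -1/2;  a_1 = 6;  x_2 = (x_1 − 6)/13 = -1/2
  x_2 = -1/2;  a_2 = 6;  x_3 = (x_2 − 6)/13 = -1/2
  x_3 = -1/2;  a_3 = 6;  x_4 = (x_3 − 6)/13 = -1/2
  x_4 = -1/2;  a_4 = 6;  x_5 = (x_4 − 6)/13 = -1/2
  x_5 = -1/2;  a_5 = 6;  x_6 = (x_5 − 6)/13 = -1/2
Digits: (7, 6, 6, 6, 6, 6).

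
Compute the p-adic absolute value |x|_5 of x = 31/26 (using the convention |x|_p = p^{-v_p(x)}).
|31/26|_5 = 1

Step 1 — compute v_5(x) by factoring powers of 5 out of the numerator and denominator: v_5(31/26) = 0. Step 2 — apply |x|_p = p^{-v_p(x)} = 5^{0} = 1.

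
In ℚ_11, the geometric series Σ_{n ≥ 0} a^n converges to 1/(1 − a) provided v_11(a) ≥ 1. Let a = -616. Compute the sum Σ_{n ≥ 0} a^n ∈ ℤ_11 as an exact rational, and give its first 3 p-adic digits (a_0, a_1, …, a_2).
Σ a^n = 1/(1 − a) = 1/617;  first 3 digits = (1, 10, 6)

v_11(a) = 1 ≥ 1, so the series converges in ℤ_11 to 1/(1 − a) = 1/(1 − (-616)) = 1/617. Expand this rational in ℤ_11: compute digits iteratively via d_i = x_i mod 11, x_{i+1} = (x_i − d_i)/11. The first 3 digits are (1, 10, 6).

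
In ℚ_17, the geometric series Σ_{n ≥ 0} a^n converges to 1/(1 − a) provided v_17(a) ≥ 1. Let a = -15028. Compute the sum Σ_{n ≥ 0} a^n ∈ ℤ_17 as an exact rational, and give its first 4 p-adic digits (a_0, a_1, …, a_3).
Σ a^n = 1/(1 − a) = 1/15029;  first 4 digits = (1, 0, 16, 13)

v_17(a) = 2 ≥ 1, so the series converges in ℤ_17 to 1/(1 − a) = 1/(1 − (-15028)) = 1/15029. Expand this rational in ℤ_17: compute digits iteratively via d_i = x_i mod 17, x_{i+1} = (x_i − d_i)/17. The first 4 digits are (1, 0, 16, 13).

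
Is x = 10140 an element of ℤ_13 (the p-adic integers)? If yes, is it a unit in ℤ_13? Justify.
x ∈ ℤ_13 but not a unit; v_13(x) = 2 > 0

ℤ_13 = {x ∈ ℚ_13 : v_13(x) ≥ 0} and ℤ_13^× = {x ∈ ℤ_13 : v_13(x) = 0}. Here v_13(10140) = v_13(num) − v_13(den) = 2; compare against these criteria.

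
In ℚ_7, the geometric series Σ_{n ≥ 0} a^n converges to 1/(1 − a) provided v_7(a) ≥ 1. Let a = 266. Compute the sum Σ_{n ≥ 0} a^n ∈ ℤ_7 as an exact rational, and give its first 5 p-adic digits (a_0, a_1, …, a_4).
Σ a^n = 1/(1 − a) = -1/265;  first 5 digits = (1, 3, 0, 3, 4)

v_7(a) = 1 ≥ 1, so the series converges in ℤ_7 to 1/(1 − a) = 1/(1 − 266) = -1/265. Expand this rational in ℤ_7: compute digits iteratively via d_i = x_i mod 7, x_{i+1} = (x_i − d_i)/7. The first 5 digits are (1, 3, 0, 3, 4).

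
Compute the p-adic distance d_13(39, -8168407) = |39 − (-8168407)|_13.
d_13(39, -8168407) = 1/371293

Step 1 — x − y = 39 − (-8168407) = 8168446. Step 2 — v_13(8168446) = 5 (factor: 8168446 = (13^5 · 22); the sign does not affect v_p). Step 3 — |x − y|_13 = 13^{-5} = 1/371293.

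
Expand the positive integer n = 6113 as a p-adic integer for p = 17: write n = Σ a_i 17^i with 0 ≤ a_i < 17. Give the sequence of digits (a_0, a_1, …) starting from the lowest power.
(a_0, a_1, …) = (10, 2, 4, 1)

Repeated division by 17 gives the digits low-to-high: 6113 = 10 + 2·17^1 + 4·17^2 + 1·17^3. Digit sequence: (10, 2, 4, 1).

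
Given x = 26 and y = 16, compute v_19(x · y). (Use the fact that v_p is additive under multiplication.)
v_19(416) = 0

v_p(x) = 0 (factor: 26 = 19^0 · 26); v_p(y) = 0 (factor: 16 = 19^0 · 16). Additivity: v_p(xy) = v_p(x) + v_p(y) = 0 + 0 = 0. (Direct check: xy = 416 = 19^0 · (416).)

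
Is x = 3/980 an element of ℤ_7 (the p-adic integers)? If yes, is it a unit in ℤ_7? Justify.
x ∉ ℤ_7 (v_7(x) = -2 < 0)

ℤ_7 = {x ∈ ℚ_7 : v_7(x) ≥ 0} and ℤ_7^× = {x ∈ ℤ_7 : v_7(x) = 0}. Here v_7(3/980) = v_7(num) − v_7(den) = -2; compare against these criteria.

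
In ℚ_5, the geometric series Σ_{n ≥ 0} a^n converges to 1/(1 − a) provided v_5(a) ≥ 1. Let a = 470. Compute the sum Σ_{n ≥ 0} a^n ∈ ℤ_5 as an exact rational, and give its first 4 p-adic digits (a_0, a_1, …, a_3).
Σ a^n = 1/(1 − a) = -1/469;  first 4 digits = (1, 4, 4, 4)

v_5(a) = 1 ≥ 1, so the series converges in ℤ_5 to 1/(1 − a) = 1/(1 − 470) = -1/469. Expand this rational in ℤ_5: compute digits iteratively via d_i = x_i mod 5, x_{i+1} = (x_i − d_i)/5. The first 4 digits are (1, 4, 4, 4).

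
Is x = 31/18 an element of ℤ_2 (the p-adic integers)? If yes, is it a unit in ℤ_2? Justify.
x ∉ ℤ_2 (v_2(x) = -1 < 0)

ℤ_2 = {x ∈ ℚ_2 : v_2(x) ≥ 0} and ℤ_2^× = {x ∈ ℤ_2 : v_2(x) = 0}. Here v_2(31/18) = v_2(num) − v_2(den) = -1; compare against these criteria.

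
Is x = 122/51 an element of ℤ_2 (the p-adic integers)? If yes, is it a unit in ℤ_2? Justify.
x ∈ ℤ_2 but not a unit; v_2(x) = 1 > 0

ℤ_2 = {x ∈ ℚ_2 : v_2(x) ≥ 0} and ℤ_2^× = {x ∈ ℤ_2 : v_2(x) = 0}. Here v_2(122/51) = v_2(num) − v_2(den) = 1; compare against these criteria.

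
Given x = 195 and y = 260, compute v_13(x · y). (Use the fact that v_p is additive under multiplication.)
v_13(50700) = 2

v_p(x) = 1 (factor: 195 = 13^1 · 15); v_p(y) = 1 (factor: 260 = 13^1 · 20). Additivity: v_p(xy) = v_p(x) + v_p(y) = 1 + 1 = 2. (Direct check: xy = 50700 = 13^2 · (300).)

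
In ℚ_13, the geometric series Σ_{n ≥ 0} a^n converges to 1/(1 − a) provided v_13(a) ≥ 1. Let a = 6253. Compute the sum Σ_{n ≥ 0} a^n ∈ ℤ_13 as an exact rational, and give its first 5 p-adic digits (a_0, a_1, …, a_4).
Σ a^n = 1/(1 − a) = -1/6252;  first 5 digits = (1, 0, 11, 2, 4)

v_13(a) = 2 ≥ 1, so the series converges in ℤ_13 to 1/(1 − a) = 1/(1 − 6253) = -1/6252. Expand this rational in ℤ_13: compute digits iteratively via d_i = x_i mod 13, x_{i+1} = (x_i − d_i)/13. The first 5 digits are (1, 0, 11, 2, 4).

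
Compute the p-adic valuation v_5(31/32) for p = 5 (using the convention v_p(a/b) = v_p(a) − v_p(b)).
v_5(31/32) = 0

Factor powers of 5 from the numerator and denominator of the reduced fraction: 31 = 5^0 · 31 and 32 = 5^0 · 32. Apply v_p(a/b) = v_p(a) − v_p(b): v_5(31/32) = 0 − 0 = 0.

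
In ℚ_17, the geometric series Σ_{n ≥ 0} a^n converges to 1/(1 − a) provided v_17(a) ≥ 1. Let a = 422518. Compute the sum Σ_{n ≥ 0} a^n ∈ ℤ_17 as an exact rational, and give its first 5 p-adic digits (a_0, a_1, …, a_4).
Σ a^n = 1/(1 − a) = -1/422517;  first 5 digits = (1, 0, 0, 1, 5)

v_17(a) = 3 ≥ 1, so the series converges in ℤ_17 to 1/(1 − a) = 1/(1 − 422518) = -1/422517. Expand this rational in ℤ_17: compute digits iteratively via d_i = x_i mod 17, x_{i+1} = (x_i − d_i)/17. The first 5 digits are (1, 0, 0, 1, 5).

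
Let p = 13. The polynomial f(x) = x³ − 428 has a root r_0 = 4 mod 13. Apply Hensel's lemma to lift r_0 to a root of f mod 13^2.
r_1 = 82 (mod 169)

Hensel: r_{i+1} = r_i − f(r_i)/f′(r_i) mod 13^{i+2}, where f′(x) = 3x². Iterate:
  r_0 = 4 (mod 13)
  r_1 = 82 (mod 169)
Final: r = 82 with f(r) ≡ 0 mod 13^2.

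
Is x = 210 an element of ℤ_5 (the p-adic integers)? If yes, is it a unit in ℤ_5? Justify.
x ∈ ℤ_5 but not a unit; v_5(x) = 1 > 0

ℤ_5 = {x ∈ ℚ_5 : v_5(x) ≥ 0} and ℤ_5^× = {x ∈ ℤ_5 : v_5(x) = 0}. Here v_5(210) = v_5(num) − v_5(den) = 1; compare against these criteria.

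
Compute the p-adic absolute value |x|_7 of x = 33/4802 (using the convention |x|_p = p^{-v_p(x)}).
|33/4802|_7 = 2401

Step 1 — compute v_7(x) by factoring powers of 7 out of the numerator and denominator: v_7(33/4802) = -4. Step 2 — apply |x|_p = p^{-v_p(x)} = 7^{4} = 2401.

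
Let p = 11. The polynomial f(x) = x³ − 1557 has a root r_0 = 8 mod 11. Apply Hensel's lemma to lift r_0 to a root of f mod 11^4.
r_3 = 9534 (mod 14641)

Hensel: r_{i+1} = r_i − f(r_i)/f′(r_i) mod 11^{i+2}, where f′(x) = 3x². Iterate:
  r_0 = 8 (mod 11)
  r_1 = 96 (mod 121)
  r_2 = 217 (mod 1331)
  r_3 = 9534 (mod 14641)
Final: r = 9534 with f(r) ≡ 0 mod 11^4.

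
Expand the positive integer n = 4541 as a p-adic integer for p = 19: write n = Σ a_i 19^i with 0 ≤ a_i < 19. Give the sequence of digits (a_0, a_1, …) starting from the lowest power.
(a_0, a_1, …) = (0, 11, 12)

Repeated division by 19 gives the digits low-to-high: 4541 = 11·19^1 + 12·19^2. Digit sequence: (0, 11, 12).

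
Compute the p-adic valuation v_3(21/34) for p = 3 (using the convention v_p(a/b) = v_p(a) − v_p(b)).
v_3(21/34) = 1

Factor powers of 3 from the numerator and denominator of the reduced fraction: 21 = 3^1 · 7 and 34 = 3^0 · 34. Apply v_p(a/b) = v_p(a) − v_p(b): v_3(21/34) = 1 − 0 = 1.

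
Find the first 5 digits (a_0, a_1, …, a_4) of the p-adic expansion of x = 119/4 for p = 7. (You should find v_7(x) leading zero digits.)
(a_0, …, a_4) = (0, 6, 5, 1, 5)

v_7(119/4) = 1, so a_0 = ... = a_0 = 0. Factor out: x = 7^1 · u with u = 17/4 a unit in ℤ_7. Expand u iteratively via a_{v+i} = u_i mod 7, u_{i+1} = (u_i − a_{v+i})/7:
  u_0 = 17/4;  a_1 = 6;  u_1 = (u_0 − 6)/7 = -1/4
  u_1 = -1/4;  a_2 = 5;  u_2 = (u_1 − 5)/7 = -3/4
  u_2 = -3/4;  a_3 = 1;  u_3 = (u_2 − 1)/7 = -1/4
  u_3 = -1/4;  a_4 = 5;  u_4 = (u_3 − 5)/7 = -3/4
Digits: (0, 6, 5, 1, 5).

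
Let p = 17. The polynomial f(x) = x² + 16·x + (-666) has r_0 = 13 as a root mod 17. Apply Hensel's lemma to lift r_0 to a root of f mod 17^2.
r_1 = 13 (mod 289)

Hensel: r_{i+1} = r_i − f(r_i)·(f′(r_i))^{-1} mod 17^{i+2}, f′(x) = 2x + 16. Iterate:
  r_0 = 13 (mod 17)
  r_1 = 13 (mod 289)
Final: r = 13 satisfies f(r) ≡ 0 mod 17^2.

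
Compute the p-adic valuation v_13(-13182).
v_13(-13182) = 3

v_13(n) is the largest exponent k such that 13^k divides n. Factor out: -13182 = -13^3 · 6. (Sign doesn't affect v_p.) So v_13(-13182) = 3.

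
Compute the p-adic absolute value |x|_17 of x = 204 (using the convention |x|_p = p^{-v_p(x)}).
|204|_17 = 1/17

Step 1 — compute v_17(x) by factoring powers of 17 out of the numerator and denominator: v_17(204) = 1. Step 2 — apply |x|_p = p^{-v_p(x)} = 17^{-1} = 1/17.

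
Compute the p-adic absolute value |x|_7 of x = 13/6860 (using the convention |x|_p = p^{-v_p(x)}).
|13/6860|_7 = 343

Step 1 — compute v_7(x) by factoring powers of 7 out of the numerator and denominator: v_7(13/6860) = -3. Step 2 — apply |x|_p = p^{-v_p(x)} = 7^{3} = 343.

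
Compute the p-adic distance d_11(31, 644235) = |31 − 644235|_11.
d_11(31, 644235) = 1/161051

Step 1 — x − y = 31 − 644235 = -644204. Step 2 — v_11(-644204) = 5 (factor: -644204 = −(11^5 · 4); the sign does not affect v_p). Step 3 — |x − y|_11 = 11^{-5} = 1/161051.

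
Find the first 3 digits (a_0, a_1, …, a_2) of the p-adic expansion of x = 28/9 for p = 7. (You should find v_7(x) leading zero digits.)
(a_0, …, a_2) = (0, 2, 6)

v_7(28/9) = 1, so a_0 = ... = a_0 = 0. Factor out: x = 7^1 · u with u = 4/9 a unit in ℤ_7. Expand u iteratively via a_{v+i} = u_i mod 7, u_{i+1} = (u_i − a_{v+i})/7:
  u_0 = 4/9;  a_1 = 2;  u_1 = (u_0 − 2)/7 = -2/9
  u_1 = -2/9;  a_2 = 6;  u_2 = (u_1 − 6)/7 = -8/9
Digits: (0, 2, 6).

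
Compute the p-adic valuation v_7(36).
v_7(36) = 0

v_7(n) is the largest exponent k such that 7^k divides n. Factor out: 36 = 7^0 · 36. (Sign doesn't affect v_p.) So v_7(36) = 0.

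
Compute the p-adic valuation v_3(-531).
v_3(-531) = 2

v_3(n) is the largest exponent k such that 3^k divides n. Factor out: -531 = -3^2 · 59. (Sign doesn't affect v_p.) So v_3(-531) = 2.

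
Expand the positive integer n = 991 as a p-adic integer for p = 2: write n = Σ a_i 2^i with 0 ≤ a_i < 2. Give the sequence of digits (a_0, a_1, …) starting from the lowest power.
(a_0, a_1, …) = (1, 1, 1, 1, 1, 0, 1, 1, 1, 1)

Repeated division by 2 gives the digits low-to-high: 991 = 1 + 1·2^1 + 1·2^2 + 1·2^3 + 1·2^4 + 1·2^6 + 1·2^7 + 1·2^8 + 1·2^9. Digit sequence: (1, 1, 1, 1, 1, 0, 1, 1, 1, 1).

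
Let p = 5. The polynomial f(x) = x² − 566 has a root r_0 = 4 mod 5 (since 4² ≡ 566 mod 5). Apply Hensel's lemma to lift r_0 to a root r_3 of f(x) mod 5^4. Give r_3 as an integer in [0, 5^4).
r_3 = 229 (mod 625)

Hensel's recurrence: r_{i+1} = r_i − f(r_i)·(f′(r_i))^{-1} mod 5^{i+2}, with f′(x) = 2x. Iterate:
  r_0 = 4 (mod 5)
  r_1 = 4 (mod 25)
  r_2 = 104 (mod 125)
  r_3 = 229 (mod 625)
Final: r_3 = 229, and one checks f(r_3) ≡ 0 mod 5^4.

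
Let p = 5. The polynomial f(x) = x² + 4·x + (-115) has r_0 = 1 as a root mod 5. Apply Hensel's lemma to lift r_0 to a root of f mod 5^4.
r_3 = 586 (mod 625)

Hensel: r_{i+1} = r_i − f(r_i)·(f′(r_i))^{-1} mod 5^{i+2}, f′(x) = 2x + 4. Iterate:
  r_0 = 1 (mod 5)
  r_1 = 11 (mod 25)
  r_2 = 86 (mod 125)
  r_3 = 586 (mod 625)
Final: r = 586 satisfies f(r) ≡ 0 mod 5^4.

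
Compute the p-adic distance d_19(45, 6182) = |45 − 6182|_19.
d_19(45, 6182) = 1/361

Step 1 — x − y = 45 − 6182 = -6137. Step 2 — v_19(-6137) = 2 (factor: -6137 = −(19^2 · 17); the sign does not affect v_p). Step 3 — |x − y|_19 = 19^{-2} = 1/361.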